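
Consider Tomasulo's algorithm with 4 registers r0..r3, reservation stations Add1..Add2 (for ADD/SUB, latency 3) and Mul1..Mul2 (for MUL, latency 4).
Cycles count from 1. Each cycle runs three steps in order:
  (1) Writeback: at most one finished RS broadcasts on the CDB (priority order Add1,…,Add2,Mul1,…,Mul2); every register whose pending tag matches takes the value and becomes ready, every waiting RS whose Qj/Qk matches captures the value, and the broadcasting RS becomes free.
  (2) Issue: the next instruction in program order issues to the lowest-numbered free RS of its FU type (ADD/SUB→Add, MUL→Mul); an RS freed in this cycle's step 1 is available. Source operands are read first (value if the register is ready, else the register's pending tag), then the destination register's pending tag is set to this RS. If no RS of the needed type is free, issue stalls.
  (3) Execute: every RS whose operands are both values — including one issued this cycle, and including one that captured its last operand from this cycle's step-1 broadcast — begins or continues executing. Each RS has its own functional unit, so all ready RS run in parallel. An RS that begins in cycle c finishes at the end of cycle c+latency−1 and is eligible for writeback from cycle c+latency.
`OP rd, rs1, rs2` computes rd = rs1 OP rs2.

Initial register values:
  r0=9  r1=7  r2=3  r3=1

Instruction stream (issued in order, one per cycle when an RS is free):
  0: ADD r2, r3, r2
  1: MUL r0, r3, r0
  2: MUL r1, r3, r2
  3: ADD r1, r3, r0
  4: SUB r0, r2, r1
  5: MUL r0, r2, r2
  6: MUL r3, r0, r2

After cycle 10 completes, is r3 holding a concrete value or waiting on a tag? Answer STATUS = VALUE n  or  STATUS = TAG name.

STATUS = TAG Mul2

c1: issue ADD r2<-Add1 | r0:9,r1:7,r2:Add1,r3:1
c2: issue MUL r0<-Mul1 | r0:Mul1,r1:7,r2:Add1,r3:1
c3: issue MUL r1<-Mul2 | r0:Mul1,r1:Mul2,r2:Add1,r3:1
c4: CDB Add1=4; issue ADD r1<-Add1 | r0:Mul1,r1:Add1,r2:4,r3:1
c5: issue SUB r0<-Add2 | r0:Add2,r1:Add1,r2:4,r3:1
c6: CDB Mul1=9; issue MUL r0<-Mul1 | r0:Mul1,r1:Add1,r2:4,r3:1
c7: stall | r0:Mul1,r1:Add1,r2:4,r3:1
c8: CDB Mul2=4; issue MUL r3<-Mul2 | r0:Mul1,r1:Add1,r2:4,r3:Mul2
c9: CDB Add1=10 | r0:Mul1,r1:10,r2:4,r3:Mul2
c10: CDB Mul1=16 | r0:16,r1:10,r2:4,r3:Mul2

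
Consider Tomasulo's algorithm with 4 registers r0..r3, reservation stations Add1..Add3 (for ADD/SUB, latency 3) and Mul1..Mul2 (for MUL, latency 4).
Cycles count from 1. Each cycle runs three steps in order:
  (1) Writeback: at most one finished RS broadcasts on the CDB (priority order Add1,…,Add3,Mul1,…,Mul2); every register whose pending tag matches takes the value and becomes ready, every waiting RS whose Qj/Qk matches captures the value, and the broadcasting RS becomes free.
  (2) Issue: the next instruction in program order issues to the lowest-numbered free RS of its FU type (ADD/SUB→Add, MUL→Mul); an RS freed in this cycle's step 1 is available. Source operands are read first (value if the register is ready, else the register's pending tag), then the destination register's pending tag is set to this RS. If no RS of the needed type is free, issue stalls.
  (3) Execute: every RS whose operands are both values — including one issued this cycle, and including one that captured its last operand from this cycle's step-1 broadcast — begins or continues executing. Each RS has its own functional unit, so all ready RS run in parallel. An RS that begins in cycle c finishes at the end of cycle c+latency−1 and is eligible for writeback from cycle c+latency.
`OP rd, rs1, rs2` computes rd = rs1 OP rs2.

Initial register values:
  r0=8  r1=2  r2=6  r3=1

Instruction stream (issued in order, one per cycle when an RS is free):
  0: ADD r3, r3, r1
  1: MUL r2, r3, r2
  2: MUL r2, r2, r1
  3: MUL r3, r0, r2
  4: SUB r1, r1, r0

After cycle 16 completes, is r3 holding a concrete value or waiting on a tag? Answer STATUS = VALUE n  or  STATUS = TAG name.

STATUS = TAG Mul1

cycle 1: issue ADD r3<-Add1 // r0:8,r1:2,r2:6,r3:Add1
cycle 2: issue MUL r2<-Mul1 // r0:8,r1:2,r2:Mul1,r3:Add1
cycle 3: issue MUL r2<-Mul2 // r0:8,r1:2,r2:Mul2,r3:Add1
cycle 4: CDB Add1=3; stall // r0:8,r1:2,r2:Mul2,r3:3
cycle 5: stall // r0:8,r1:2,r2:Mul2,r3:3
cycle 6: stall // r0:8,r1:2,r2:Mul2,r3:3
cycle 7: stall // r0:8,r1:2,r2:Mul2,r3:3
cycle 8: CDB Mul1=18; issue MUL r3<-Mul1 // r0:8,r1:2,r2:Mul2,r3:Mul1
cycle 9: issue SUB r1<-Add1 // r0:8,r1:Add1,r2:Mul2,r3:Mul1
cycle 10: - // r0:8,r1:Add1,r2:Mul2,r3:Mul1
cycle 11: - // r0:8,r1:Add1,r2:Mul2,r3:Mul1
cycle 12: CDB Add1=-6 // r0:8,r1:-6,r2:Mul2,r3:Mul1
cycle 13: CDB Mul2=36 // r0:8,r1:-6,r2:36,r3:Mul1
cycle 14: - // r0:8,r1:-6,r2:36,r3:Mul1
cycle 15: - // r0:8,r1:-6,r2:36,r3:Mul1
cycle 16: - // r0:8,r1:-6,r2:36,r3:Mul1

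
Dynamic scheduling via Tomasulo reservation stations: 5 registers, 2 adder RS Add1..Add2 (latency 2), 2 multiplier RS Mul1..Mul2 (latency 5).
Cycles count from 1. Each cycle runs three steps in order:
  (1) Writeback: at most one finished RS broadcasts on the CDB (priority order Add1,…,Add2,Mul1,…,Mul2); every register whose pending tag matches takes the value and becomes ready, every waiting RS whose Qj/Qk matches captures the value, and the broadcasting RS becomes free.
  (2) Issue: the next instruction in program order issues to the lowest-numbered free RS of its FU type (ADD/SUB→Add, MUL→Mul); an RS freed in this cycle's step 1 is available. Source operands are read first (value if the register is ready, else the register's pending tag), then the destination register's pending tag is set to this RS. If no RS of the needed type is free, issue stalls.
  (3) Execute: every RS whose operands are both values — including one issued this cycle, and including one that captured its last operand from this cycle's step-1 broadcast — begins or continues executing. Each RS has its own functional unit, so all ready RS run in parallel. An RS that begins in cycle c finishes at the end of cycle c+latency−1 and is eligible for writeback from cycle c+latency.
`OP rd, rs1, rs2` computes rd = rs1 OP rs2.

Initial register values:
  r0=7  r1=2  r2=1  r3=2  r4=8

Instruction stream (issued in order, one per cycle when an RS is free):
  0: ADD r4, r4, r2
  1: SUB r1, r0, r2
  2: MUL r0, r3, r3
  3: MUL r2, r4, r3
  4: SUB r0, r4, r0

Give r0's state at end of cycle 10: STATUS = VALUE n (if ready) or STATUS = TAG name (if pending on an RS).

c1: issue ADD r4<-Add1 | r0:7,r1:2,r2:1,r3:2,r4:Add1
c2: issue SUB r1<-Add2 | r0:7,r1:Add2,r2:1,r3:2,r4:Add1
c3: CDB Add1=9; issue MUL r0<-Mul1 | r0:Mul1,r1:Add2,r2:1,r3:2,r4:9
c4: CDB Add2=6; issue MUL r2<-Mul2 | r0:Mul1,r1:6,r2:Mul2,r3:2,r4:9
c5: issue SUB r0<-Add1 | r0:Add1,r1:6,r2:Mul2,r3:2,r4:9
c6: - | r0:Add1,r1:6,r2:Mul2,r3:2,r4:9
c7: - | r0:Add1,r1:6,r2:Mul2,r3:2,r4:9
c8: CDB Mul1=4 | r0:Add1,r1:6,r2:Mul2,r3:2,r4:9
c9: CDB Mul2=18 | r0:Add1,r1:6,r2:18,r3:2,r4:9
c10: CDB Add1=5 | r0:5,r1:6,r2:18,r3:2,r4:9

STATUS = VALUE 5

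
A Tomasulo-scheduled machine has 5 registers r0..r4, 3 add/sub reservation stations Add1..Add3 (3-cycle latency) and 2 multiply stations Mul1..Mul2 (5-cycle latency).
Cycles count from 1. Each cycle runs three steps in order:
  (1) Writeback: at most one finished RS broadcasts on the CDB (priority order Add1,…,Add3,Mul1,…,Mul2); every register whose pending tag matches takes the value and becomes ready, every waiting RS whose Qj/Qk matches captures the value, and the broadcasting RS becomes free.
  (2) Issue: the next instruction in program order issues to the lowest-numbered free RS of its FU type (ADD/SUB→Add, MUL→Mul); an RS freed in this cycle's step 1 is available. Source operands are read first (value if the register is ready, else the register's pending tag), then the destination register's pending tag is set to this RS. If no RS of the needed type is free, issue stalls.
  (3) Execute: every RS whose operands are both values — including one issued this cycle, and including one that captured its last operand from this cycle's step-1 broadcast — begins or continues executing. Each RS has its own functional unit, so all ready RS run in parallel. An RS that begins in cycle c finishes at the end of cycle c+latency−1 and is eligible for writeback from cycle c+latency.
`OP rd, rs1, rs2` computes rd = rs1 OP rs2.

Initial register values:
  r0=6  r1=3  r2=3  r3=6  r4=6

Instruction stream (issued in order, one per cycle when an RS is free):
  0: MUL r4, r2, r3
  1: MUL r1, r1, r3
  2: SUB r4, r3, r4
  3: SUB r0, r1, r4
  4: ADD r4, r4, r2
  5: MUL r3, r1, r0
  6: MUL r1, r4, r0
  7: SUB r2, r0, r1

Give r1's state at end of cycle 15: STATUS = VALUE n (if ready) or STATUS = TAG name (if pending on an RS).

cycle 1: issue MUL r4<-Mul1 // r0:6,r1:3,r2:3,r3:6,r4:Mul1
cycle 2: issue MUL r1<-Mul2 // r0:6,r1:Mul2,r2:3,r3:6,r4:Mul1
cycle 3: issue SUB r4<-Add1 // r0:6,r1:Mul2,r2:3,r3:6,r4:Add1
cycle 4: issue SUB r0<-Add2 // r0:Add2,r1:Mul2,r2:3,r3:6,r4:Add1
cycle 5: issue ADD r4<-Add3 // r0:Add2,r1:Mul2,r2:3,r3:6,r4:Add3
cycle 6: CDB Mul1=18; issue MUL r3<-Mul1 // r0:Add2,r1:Mul2,r2:3,r3:Mul1,r4:Add3
cycle 7: CDB Mul2=18; issue MUL r1<-Mul2 // r0:Add2,r1:Mul2,r2:3,r3:Mul1,r4:Add3
cycle 8: stall // r0:Add2,r1:Mul2,r2:3,r3:Mul1,r4:Add3
cycle 9: CDB Add1=-12; issue SUB r2<-Add1 // r0:Add2,r1:Mul2,r2:Add1,r3:Mul1,r4:Add3
cycle 10: - // r0:Add2,r1:Mul2,r2:Add1,r3:Mul1,r4:Add3
cycle 11: - // r0:Add2,r1:Mul2,r2:Add1,r3:Mul1,r4:Add3
cycle 12: CDB Add2=30 // r0:30,r1:Mul2,r2:Add1,r3:Mul1,r4:Add3
cycle 13: CDB Add3=-9 // r0:30,r1:Mul2,r2:Add1,r3:Mul1,r4:-9
cycle 14: - // r0:30,r1:Mul2,r2:Add1,r3:Mul1,r4:-9
cycle 15: - // r0:30,r1:Mul2,r2:Add1,r3:Mul1,r4:-9

STATUS = TAG Mul2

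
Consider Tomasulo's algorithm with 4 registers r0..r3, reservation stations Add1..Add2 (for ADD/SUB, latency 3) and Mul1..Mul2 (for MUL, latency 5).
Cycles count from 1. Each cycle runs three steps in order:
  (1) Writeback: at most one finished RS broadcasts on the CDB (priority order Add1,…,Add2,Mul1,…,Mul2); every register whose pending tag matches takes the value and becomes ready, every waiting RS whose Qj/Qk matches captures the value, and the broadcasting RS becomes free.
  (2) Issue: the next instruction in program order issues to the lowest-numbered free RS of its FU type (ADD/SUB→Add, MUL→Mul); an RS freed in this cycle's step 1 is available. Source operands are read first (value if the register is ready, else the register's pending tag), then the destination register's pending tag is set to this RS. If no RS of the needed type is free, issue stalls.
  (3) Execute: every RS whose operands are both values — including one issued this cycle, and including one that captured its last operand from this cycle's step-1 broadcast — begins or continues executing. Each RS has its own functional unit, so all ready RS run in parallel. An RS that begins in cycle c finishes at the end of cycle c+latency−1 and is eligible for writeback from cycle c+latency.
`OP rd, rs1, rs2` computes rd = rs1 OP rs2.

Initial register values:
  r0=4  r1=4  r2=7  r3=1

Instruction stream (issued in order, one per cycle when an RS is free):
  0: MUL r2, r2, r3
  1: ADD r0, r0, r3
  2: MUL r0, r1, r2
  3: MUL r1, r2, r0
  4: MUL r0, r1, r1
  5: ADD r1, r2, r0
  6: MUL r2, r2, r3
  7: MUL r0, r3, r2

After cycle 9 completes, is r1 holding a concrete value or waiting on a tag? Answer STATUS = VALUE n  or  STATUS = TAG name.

  c1: issue MUL r2<-Mul1  regs: r0:4,r1:4,r2:Mul1,r3:1
  c2: issue ADD r0<-Add1  regs: r0:Add1,r1:4,r2:Mul1,r3:1
  c3: issue MUL r0<-Mul2  regs: r0:Mul2,r1:4,r2:Mul1,r3:1
  c4: stall  regs: r0:Mul2,r1:4,r2:Mul1,r3:1
  c5: CDB Add1=5; stall  regs: r0:Mul2,r1:4,r2:Mul1,r3:1
  c6: CDB Mul1=7; issue MUL r1<-Mul1  regs: r0:Mul2,r1:Mul1,r2:7,r3:1
  c7: stall  regs: r0:Mul2,r1:Mul1,r2:7,r3:1
  c8: stall  regs: r0:Mul2,r1:Mul1,r2:7,r3:1
  c9: stall  regs: r0:Mul2,r1:Mul1,r2:7,r3:1

STATUS = TAG Mul1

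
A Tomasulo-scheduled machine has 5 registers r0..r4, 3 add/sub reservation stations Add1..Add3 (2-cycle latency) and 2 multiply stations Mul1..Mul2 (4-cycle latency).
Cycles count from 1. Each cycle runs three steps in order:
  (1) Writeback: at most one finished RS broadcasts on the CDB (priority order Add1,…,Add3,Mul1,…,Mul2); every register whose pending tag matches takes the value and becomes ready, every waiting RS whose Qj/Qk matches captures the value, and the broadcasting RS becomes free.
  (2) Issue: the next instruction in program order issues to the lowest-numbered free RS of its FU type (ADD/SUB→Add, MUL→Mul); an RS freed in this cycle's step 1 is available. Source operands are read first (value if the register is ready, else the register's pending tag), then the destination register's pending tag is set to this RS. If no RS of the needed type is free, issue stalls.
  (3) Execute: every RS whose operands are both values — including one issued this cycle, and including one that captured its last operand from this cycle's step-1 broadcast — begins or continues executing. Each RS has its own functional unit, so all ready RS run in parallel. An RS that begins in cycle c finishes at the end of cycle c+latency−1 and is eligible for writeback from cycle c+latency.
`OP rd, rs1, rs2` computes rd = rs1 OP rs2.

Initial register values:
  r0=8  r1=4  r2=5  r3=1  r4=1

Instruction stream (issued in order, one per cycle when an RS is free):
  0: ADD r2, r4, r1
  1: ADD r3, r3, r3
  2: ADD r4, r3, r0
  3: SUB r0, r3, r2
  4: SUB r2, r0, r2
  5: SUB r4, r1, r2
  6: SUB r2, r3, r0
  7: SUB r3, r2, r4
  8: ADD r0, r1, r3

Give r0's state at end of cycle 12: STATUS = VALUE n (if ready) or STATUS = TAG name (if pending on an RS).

STATUS = TAG Add3

c1: issue ADD r2<-Add1 | r0:8,r1:4,r2:Add1,r3:1,r4:1
c2: issue ADD r3<-Add2 | r0:8,r1:4,r2:Add1,r3:Add2,r4:1
c3: CDB Add1=5; issue ADD r4<-Add1 | r0:8,r1:4,r2:5,r3:Add2,r4:Add1
c4: CDB Add2=2; issue SUB r0<-Add2 | r0:Add2,r1:4,r2:5,r3:2,r4:Add1
c5: issue SUB r2<-Add3 | r0:Add2,r1:4,r2:Add3,r3:2,r4:Add1
c6: CDB Add1=10; issue SUB r4<-Add1 | r0:Add2,r1:4,r2:Add3,r3:2,r4:Add1
c7: CDB Add2=-3; issue SUB r2<-Add2 | r0:-3,r1:4,r2:Add2,r3:2,r4:Add1
c8: stall | r0:-3,r1:4,r2:Add2,r3:2,r4:Add1
c9: CDB Add2=5; issue SUB r3<-Add2 | r0:-3,r1:4,r2:5,r3:Add2,r4:Add1
c10: CDB Add3=-8; issue ADD r0<-Add3 | r0:Add3,r1:4,r2:5,r3:Add2,r4:Add1
c11: - | r0:Add3,r1:4,r2:5,r3:Add2,r4:Add1
c12: CDB Add1=12 | r0:Add3,r1:4,r2:5,r3:Add2,r4:12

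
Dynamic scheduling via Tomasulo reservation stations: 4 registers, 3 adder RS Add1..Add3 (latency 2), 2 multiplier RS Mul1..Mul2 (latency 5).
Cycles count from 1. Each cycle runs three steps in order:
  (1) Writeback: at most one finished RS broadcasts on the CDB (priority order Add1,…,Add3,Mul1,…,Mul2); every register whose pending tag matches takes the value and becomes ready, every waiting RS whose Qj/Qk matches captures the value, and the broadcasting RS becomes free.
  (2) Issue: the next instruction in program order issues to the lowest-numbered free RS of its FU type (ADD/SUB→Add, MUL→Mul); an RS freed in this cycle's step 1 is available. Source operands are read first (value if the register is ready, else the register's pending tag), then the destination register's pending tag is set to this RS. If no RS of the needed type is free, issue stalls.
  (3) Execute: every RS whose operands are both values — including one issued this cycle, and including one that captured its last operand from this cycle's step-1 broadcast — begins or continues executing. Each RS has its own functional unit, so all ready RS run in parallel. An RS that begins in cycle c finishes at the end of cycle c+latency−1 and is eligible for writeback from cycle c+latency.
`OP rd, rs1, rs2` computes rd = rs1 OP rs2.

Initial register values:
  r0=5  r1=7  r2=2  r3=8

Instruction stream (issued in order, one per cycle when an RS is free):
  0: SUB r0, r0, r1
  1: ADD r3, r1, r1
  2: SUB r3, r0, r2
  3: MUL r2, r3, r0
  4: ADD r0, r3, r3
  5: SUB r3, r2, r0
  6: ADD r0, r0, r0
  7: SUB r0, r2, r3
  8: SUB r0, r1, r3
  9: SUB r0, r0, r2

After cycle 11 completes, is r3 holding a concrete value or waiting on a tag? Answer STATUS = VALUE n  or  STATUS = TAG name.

cycle 1: issue SUB r0<-Add1 // r0:Add1,r1:7,r2:2,r3:8
cycle 2: issue ADD r3<-Add2 // r0:Add1,r1:7,r2:2,r3:Add2
cycle 3: CDB Add1=-2; issue SUB r3<-Add1 // r0:-2,r1:7,r2:2,r3:Add1
cycle 4: CDB Add2=14; issue MUL r2<-Mul1 // r0:-2,r1:7,r2:Mul1,r3:Add1
cycle 5: CDB Add1=-4; issue ADD r0<-Add1 // r0:Add1,r1:7,r2:Mul1,r3:-4
cycle 6: issue SUB r3<-Add2 // r0:Add1,r1:7,r2:Mul1,r3:Add2
cycle 7: CDB Add1=-8; issue ADD r0<-Add1 // r0:Add1,r1:7,r2:Mul1,r3:Add2
cycle 8: issue SUB r0<-Add3 // r0:Add3,r1:7,r2:Mul1,r3:Add2
cycle 9: CDB Add1=-16; issue SUB r0<-Add1 // r0:Add1,r1:7,r2:Mul1,r3:Add2
cycle 10: CDB Mul1=8; stall // r0:Add1,r1:7,r2:8,r3:Add2
cycle 11: stall // r0:Add1,r1:7,r2:8,r3:Add2

STATUS = TAG Add2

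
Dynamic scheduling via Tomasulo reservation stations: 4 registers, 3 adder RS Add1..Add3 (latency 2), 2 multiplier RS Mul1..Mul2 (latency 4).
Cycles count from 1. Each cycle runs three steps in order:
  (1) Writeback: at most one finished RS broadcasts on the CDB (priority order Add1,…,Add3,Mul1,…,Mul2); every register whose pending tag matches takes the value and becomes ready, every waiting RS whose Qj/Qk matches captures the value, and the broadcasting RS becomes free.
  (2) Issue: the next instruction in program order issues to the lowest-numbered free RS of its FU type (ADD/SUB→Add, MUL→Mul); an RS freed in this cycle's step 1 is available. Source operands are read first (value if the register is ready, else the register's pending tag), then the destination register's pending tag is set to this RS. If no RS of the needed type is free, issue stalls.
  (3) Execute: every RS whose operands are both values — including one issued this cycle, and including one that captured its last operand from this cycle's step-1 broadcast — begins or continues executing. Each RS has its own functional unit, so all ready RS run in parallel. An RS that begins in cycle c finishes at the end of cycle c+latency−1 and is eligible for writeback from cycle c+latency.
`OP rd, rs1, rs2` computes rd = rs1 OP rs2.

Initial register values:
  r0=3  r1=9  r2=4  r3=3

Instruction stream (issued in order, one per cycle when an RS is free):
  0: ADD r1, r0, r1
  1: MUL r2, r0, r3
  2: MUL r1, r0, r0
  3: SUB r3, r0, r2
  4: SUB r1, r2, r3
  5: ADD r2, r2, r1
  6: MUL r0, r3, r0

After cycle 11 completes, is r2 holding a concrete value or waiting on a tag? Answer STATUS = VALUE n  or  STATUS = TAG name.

cycle 1: issue ADD r1<-Add1 // r0:3,r1:Add1,r2:4,r3:3
cycle 2: issue MUL r2<-Mul1 // r0:3,r1:Add1,r2:Mul1,r3:3
cycle 3: CDB Add1=12; issue MUL r1<-Mul2 // r0:3,r1:Mul2,r2:Mul1,r3:3
cycle 4: issue SUB r3<-Add1 // r0:3,r1:Mul2,r2:Mul1,r3:Add1
cycle 5: issue SUB r1<-Add2 // r0:3,r1:Add2,r2:Mul1,r3:Add1
cycle 6: CDB Mul1=9; issue ADD r2<-Add3 // r0:3,r1:Add2,r2:Add3,r3:Add1
cycle 7: CDB Mul2=9; issue MUL r0<-Mul1 // r0:Mul1,r1:Add2,r2:Add3,r3:Add1
cycle 8: CDB Add1=-6 // r0:Mul1,r1:Add2,r2:Add3,r3:-6
cycle 9: - // r0:Mul1,r1:Add2,r2:Add3,r3:-6
cycle 10: CDB Add2=15 // r0:Mul1,r1:15,r2:Add3,r3:-6
cycle 11: - // r0:Mul1,r1:15,r2:Add3,r3:-6

STATUS = TAG Add3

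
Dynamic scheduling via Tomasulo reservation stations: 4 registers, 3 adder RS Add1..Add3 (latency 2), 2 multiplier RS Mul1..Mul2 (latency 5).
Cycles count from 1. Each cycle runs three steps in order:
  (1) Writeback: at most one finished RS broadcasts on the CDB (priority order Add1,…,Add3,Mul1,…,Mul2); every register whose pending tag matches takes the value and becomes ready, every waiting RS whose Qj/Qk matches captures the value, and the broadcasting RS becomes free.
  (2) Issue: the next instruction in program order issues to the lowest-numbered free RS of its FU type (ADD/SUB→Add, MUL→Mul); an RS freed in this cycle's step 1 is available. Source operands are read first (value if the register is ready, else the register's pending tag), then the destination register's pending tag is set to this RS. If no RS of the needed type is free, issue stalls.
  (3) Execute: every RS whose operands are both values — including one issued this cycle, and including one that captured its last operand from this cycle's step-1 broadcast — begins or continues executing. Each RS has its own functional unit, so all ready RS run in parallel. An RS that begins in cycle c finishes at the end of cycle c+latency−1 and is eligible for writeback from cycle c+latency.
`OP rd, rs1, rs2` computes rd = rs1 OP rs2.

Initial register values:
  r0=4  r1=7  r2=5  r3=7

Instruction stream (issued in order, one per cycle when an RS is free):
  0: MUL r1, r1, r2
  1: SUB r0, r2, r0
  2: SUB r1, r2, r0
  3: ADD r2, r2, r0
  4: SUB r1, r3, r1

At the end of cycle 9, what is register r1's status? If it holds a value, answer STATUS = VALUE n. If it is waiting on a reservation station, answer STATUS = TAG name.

c1: issue MUL r1<-Mul1 | r0:4,r1:Mul1,r2:5,r3:7
c2: issue SUB r0<-Add1 | r0:Add1,r1:Mul1,r2:5,r3:7
c3: issue SUB r1<-Add2 | r0:Add1,r1:Add2,r2:5,r3:7
c4: CDB Add1=1; issue ADD r2<-Add1 | r0:1,r1:Add2,r2:Add1,r3:7
c5: issue SUB r1<-Add3 | r0:1,r1:Add3,r2:Add1,r3:7
c6: CDB Add1=6 | r0:1,r1:Add3,r2:6,r3:7
c7: CDB Add2=4 | r0:1,r1:Add3,r2:6,r3:7
c8: CDB Mul1=35 | r0:1,r1:Add3,r2:6,r3:7
c9: CDB Add3=3 | r0:1,r1:3,r2:6,r3:7

STATUS = VALUE 3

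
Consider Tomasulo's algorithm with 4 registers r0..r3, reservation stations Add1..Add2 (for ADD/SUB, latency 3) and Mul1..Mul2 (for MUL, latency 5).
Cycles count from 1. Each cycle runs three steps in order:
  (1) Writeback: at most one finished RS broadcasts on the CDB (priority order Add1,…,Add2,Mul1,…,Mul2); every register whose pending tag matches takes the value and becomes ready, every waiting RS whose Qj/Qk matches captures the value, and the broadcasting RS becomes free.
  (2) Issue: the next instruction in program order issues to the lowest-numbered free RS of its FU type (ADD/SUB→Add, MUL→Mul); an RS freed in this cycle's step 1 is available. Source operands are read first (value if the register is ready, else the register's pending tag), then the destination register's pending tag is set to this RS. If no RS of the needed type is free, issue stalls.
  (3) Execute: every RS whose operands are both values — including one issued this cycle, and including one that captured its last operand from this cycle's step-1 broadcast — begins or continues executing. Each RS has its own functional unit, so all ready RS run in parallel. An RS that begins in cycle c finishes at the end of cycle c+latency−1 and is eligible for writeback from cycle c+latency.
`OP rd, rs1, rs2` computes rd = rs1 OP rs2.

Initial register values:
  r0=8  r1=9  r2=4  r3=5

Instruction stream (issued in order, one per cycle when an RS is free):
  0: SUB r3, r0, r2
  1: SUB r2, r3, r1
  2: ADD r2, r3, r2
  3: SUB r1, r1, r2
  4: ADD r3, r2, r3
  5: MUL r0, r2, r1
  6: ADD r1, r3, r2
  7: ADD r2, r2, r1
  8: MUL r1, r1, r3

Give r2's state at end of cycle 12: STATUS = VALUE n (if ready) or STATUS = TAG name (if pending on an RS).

c1: issue SUB r3<-Add1 | r0:8,r1:9,r2:4,r3:Add1
c2: issue SUB r2<-Add2 | r0:8,r1:9,r2:Add2,r3:Add1
c3: stall | r0:8,r1:9,r2:Add2,r3:Add1
c4: CDB Add1=4; issue ADD r2<-Add1 | r0:8,r1:9,r2:Add1,r3:4
c5: stall | r0:8,r1:9,r2:Add1,r3:4
c6: stall | r0:8,r1:9,r2:Add1,r3:4
c7: CDB Add2=-5; issue SUB r1<-Add2 | r0:8,r1:Add2,r2:Add1,r3:4
c8: stall | r0:8,r1:Add2,r2:Add1,r3:4
c9: stall | r0:8,r1:Add2,r2:Add1,r3:4
c10: CDB Add1=-1; issue ADD r3<-Add1 | r0:8,r1:Add2,r2:-1,r3:Add1
c11: issue MUL r0<-Mul1 | r0:Mul1,r1:Add2,r2:-1,r3:Add1
c12: stall | r0:Mul1,r1:Add2,r2:-1,r3:Add1

STATUS = VALUE -1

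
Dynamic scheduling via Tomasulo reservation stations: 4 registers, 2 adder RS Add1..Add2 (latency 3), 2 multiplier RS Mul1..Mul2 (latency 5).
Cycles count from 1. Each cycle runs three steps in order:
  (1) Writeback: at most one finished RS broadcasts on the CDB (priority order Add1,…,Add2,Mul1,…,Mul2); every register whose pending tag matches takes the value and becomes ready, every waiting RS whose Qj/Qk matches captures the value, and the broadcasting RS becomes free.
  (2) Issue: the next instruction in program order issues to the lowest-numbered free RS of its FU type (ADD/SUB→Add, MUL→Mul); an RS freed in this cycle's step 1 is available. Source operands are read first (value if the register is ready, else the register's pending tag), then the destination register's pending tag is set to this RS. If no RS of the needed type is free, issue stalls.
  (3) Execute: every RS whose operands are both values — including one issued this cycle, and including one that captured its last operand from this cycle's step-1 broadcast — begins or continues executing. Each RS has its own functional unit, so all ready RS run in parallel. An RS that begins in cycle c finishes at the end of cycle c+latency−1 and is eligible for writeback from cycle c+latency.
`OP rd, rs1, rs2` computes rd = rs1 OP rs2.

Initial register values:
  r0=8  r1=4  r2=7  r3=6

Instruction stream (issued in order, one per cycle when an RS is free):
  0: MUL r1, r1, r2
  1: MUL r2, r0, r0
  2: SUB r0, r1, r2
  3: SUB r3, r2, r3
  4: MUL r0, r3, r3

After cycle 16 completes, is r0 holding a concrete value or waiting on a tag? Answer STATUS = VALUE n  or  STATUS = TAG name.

c1: issue MUL r1<-Mul1 | r0:8,r1:Mul1,r2:7,r3:6
c2: issue MUL r2<-Mul2 | r0:8,r1:Mul1,r2:Mul2,r3:6
c3: issue SUB r0<-Add1 | r0:Add1,r1:Mul1,r2:Mul2,r3:6
c4: issue SUB r3<-Add2 | r0:Add1,r1:Mul1,r2:Mul2,r3:Add2
c5: stall | r0:Add1,r1:Mul1,r2:Mul2,r3:Add2
c6: CDB Mul1=28; issue MUL r0<-Mul1 | r0:Mul1,r1:28,r2:Mul2,r3:Add2
c7: CDB Mul2=64 | r0:Mul1,r1:28,r2:64,r3:Add2
c8: - | r0:Mul1,r1:28,r2:64,r3:Add2
c9: - | r0:Mul1,r1:28,r2:64,r3:Add2
c10: CDB Add1=-36 | r0:Mul1,r1:28,r2:64,r3:Add2
c11: CDB Add2=58 | r0:Mul1,r1:28,r2:64,r3:58
c12: - | r0:Mul1,r1:28,r2:64,r3:58
c13: - | r0:Mul1,r1:28,r2:64,r3:58
c14: - | r0:Mul1,r1:28,r2:64,r3:58
c15: - | r0:Mul1,r1:28,r2:64,r3:58
c16: CDB Mul1=3364 | r0:3364,r1:28,r2:64,r3:58

STATUS = VALUE 3364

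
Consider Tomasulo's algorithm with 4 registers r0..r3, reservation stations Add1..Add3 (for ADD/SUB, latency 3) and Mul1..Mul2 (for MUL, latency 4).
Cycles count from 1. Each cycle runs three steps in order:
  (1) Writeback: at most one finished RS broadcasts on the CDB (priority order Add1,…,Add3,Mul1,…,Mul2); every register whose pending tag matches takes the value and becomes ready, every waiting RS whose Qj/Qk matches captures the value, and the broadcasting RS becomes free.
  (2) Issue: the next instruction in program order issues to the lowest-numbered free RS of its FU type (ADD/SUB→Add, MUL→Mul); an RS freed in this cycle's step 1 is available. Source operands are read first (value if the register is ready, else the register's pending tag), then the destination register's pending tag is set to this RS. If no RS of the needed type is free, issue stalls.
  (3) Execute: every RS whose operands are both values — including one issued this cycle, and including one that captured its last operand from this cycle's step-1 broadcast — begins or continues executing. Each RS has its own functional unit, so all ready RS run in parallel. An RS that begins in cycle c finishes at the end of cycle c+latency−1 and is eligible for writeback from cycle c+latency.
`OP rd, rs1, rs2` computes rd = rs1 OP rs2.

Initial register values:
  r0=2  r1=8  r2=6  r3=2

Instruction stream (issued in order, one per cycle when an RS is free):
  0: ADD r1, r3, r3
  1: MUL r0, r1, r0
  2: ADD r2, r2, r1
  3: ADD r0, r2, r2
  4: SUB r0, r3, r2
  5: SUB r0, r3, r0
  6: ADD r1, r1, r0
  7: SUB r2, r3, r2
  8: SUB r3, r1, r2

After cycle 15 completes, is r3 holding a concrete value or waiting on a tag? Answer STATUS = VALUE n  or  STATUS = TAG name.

STATUS = TAG Add2

cycle 1: issue ADD r1<-Add1 // r0:2,r1:Add1,r2:6,r3:2
cycle 2: issue MUL r0<-Mul1 // r0:Mul1,r1:Add1,r2:6,r3:2
cycle 3: issue ADD r2<-Add2 // r0:Mul1,r1:Add1,r2:Add2,r3:2
cycle 4: CDB Add1=4; issue ADD r0<-Add1 // r0:Add1,r1:4,r2:Add2,r3:2
cycle 5: issue SUB r0<-Add3 // r0:Add3,r1:4,r2:Add2,r3:2
cycle 6: stall // r0:Add3,r1:4,r2:Add2,r3:2
cycle 7: CDB Add2=10; issue SUB r0<-Add2 // r0:Add2,r1:4,r2:10,r3:2
cycle 8: CDB Mul1=8; stall // r0:Add2,r1:4,r2:10,r3:2
cycle 9: stall // r0:Add2,r1:4,r2:10,r3:2
cycle 10: CDB Add1=20; issue ADD r1<-Add1 // r0:Add2,r1:Add1,r2:10,r3:2
cycle 11: CDB Add3=-8; issue SUB r2<-Add3 // r0:Add2,r1:Add1,r2:Add3,r3:2
cycle 12: stall // r0:Add2,r1:Add1,r2:Add3,r3:2
cycle 13: stall // r0:Add2,r1:Add1,r2:Add3,r3:2
cycle 14: CDB Add2=10; issue SUB r3<-Add2 // r0:10,r1:Add1,r2:Add3,r3:Add2
cycle 15: CDB Add3=-8 // r0:10,r1:Add1,r2:-8,r3:Add2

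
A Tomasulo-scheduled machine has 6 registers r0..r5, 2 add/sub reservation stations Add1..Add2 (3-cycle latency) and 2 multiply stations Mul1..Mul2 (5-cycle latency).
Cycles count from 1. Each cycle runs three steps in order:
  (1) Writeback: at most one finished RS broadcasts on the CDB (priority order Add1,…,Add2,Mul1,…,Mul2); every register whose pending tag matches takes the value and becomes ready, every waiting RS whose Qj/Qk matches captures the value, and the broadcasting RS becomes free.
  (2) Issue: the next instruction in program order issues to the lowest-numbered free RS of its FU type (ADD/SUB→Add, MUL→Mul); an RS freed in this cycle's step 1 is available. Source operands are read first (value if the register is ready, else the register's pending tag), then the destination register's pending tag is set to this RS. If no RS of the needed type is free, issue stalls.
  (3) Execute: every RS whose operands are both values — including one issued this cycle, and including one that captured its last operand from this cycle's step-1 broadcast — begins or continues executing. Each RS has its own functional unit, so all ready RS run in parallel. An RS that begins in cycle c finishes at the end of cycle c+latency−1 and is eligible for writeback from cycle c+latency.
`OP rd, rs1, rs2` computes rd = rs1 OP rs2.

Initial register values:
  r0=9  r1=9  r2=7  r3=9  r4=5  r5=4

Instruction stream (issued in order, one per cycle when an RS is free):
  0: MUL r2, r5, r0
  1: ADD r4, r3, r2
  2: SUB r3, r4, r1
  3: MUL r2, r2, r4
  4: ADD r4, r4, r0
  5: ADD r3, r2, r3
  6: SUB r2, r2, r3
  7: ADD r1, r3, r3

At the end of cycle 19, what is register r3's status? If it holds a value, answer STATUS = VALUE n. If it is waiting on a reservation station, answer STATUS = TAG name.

STATUS = VALUE 1656

cycle 1: issue MUL r2<-Mul1 // r0:9,r1:9,r2:Mul1,r3:9,r4:5,r5:4
cycle 2: issue ADD r4<-Add1 // r0:9,r1:9,r2:Mul1,r3:9,r4:Add1,r5:4
cycle 3: issue SUB r3<-Add2 // r0:9,r1:9,r2:Mul1,r3:Add2,r4:Add1,r5:4
cycle 4: issue MUL r2<-Mul2 // r0:9,r1:9,r2:Mul2,r3:Add2,r4:Add1,r5:4
cycle 5: stall // r0:9,r1:9,r2:Mul2,r3:Add2,r4:Add1,r5:4
cycle 6: CDB Mul1=36; stall // r0:9,r1:9,r2:Mul2,r3:Add2,r4:Add1,r5:4
cycle 7: stall // r0:9,r1:9,r2:Mul2,r3:Add2,r4:Add1,r5:4
cycle 8: stall // r0:9,r1:9,r2:Mul2,r3:Add2,r4:Add1,r5:4
cycle 9: CDB Add1=45; issue ADD r4<-Add1 // r0:9,r1:9,r2:Mul2,r3:Add2,r4:Add1,r5:4
cycle 10: stall // r0:9,r1:9,r2:Mul2,r3:Add2,r4:Add1,r5:4
cycle 11: stall // r0:9,r1:9,r2:Mul2,r3:Add2,r4:Add1,r5:4
cycle 12: CDB Add1=54; issue ADD r3<-Add1 // r0:9,r1:9,r2:Mul2,r3:Add1,r4:54,r5:4
cycle 13: CDB Add2=36; issue SUB r2<-Add2 // r0:9,r1:9,r2:Add2,r3:Add1,r4:54,r5:4
cycle 14: CDB Mul2=1620; stall // r0:9,r1:9,r2:Add2,r3:Add1,r4:54,r5:4
cycle 15: stall // r0:9,r1:9,r2:Add2,r3:Add1,r4:54,r5:4
cycle 16: stall // r0:9,r1:9,r2:Add2,r3:Add1,r4:54,r5:4
cycle 17: CDB Add1=1656; issue ADD r1<-Add1 // r0:9,r1:Add1,r2:Add2,r3:1656,r4:54,r5:4
cycle 18: - // r0:9,r1:Add1,r2:Add2,r3:1656,r4:54,r5:4
cycle 19: - // r0:9,r1:Add1,r2:Add2,r3:1656,r4:54,r5:4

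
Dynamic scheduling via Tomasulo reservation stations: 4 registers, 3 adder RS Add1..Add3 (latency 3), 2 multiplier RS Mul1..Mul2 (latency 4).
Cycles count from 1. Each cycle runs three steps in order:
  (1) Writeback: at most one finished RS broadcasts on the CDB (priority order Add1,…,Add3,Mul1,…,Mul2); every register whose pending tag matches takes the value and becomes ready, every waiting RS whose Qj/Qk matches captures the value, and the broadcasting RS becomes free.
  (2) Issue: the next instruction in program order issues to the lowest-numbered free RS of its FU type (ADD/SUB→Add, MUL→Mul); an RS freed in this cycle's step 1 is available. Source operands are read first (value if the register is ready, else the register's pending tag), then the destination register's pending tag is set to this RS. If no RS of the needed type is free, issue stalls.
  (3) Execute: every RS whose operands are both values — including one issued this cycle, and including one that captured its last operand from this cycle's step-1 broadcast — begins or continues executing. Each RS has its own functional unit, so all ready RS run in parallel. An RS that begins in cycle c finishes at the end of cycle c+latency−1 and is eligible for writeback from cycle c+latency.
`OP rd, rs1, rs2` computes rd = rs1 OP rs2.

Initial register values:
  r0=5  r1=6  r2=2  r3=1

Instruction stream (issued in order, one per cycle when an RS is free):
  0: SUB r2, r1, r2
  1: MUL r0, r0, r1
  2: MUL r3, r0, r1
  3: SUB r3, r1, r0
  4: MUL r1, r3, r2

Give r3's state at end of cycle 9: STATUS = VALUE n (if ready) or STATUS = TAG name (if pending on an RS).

c1: issue SUB r2<-Add1 | r0:5,r1:6,r2:Add1,r3:1
c2: issue MUL r0<-Mul1 | r0:Mul1,r1:6,r2:Add1,r3:1
c3: issue MUL r3<-Mul2 | r0:Mul1,r1:6,r2:Add1,r3:Mul2
c4: CDB Add1=4; issue SUB r3<-Add1 | r0:Mul1,r1:6,r2:4,r3:Add1
c5: stall | r0:Mul1,r1:6,r2:4,r3:Add1
c6: CDB Mul1=30; issue MUL r1<-Mul1 | r0:30,r1:Mul1,r2:4,r3:Add1
c7: - | r0:30,r1:Mul1,r2:4,r3:Add1
c8: - | r0:30,r1:Mul1,r2:4,r3:Add1
c9: CDB Add1=-24 | r0:30,r1:Mul1,r2:4,r3:-24

STATUS = VALUE -24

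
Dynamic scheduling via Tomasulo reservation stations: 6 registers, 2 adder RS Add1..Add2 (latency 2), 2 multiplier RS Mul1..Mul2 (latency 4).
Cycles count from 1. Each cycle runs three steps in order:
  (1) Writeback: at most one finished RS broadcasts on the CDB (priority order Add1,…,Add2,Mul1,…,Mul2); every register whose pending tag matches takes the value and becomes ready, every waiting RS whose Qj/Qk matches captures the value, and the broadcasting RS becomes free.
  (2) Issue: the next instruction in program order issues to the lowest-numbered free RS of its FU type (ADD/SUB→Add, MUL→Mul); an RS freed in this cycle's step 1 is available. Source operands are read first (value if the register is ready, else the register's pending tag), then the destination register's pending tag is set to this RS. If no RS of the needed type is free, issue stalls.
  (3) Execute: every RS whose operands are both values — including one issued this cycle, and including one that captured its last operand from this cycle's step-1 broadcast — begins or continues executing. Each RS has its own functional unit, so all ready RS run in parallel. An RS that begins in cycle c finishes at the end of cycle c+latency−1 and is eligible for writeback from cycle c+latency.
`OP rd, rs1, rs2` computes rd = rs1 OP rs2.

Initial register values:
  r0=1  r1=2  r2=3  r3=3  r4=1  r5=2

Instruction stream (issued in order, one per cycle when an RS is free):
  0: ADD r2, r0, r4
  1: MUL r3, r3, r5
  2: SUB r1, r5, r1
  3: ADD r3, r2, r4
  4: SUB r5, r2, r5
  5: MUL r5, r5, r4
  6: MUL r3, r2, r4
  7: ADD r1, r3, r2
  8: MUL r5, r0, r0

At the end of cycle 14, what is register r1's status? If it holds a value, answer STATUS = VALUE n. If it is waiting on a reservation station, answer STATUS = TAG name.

STATUS = VALUE 4

cycle 1: issue ADD r2<-Add1 // r0:1,r1:2,r2:Add1,r3:3,r4:1,r5:2
cycle 2: issue MUL r3<-Mul1 // r0:1,r1:2,r2:Add1,r3:Mul1,r4:1,r5:2
cycle 3: CDB Add1=2; issue SUB r1<-Add1 // r0:1,r1:Add1,r2:2,r3:Mul1,r4:1,r5:2
cycle 4: issue ADD r3<-Add2 // r0:1,r1:Add1,r2:2,r3:Add2,r4:1,r5:2
cycle 5: CDB Add1=0; issue SUB r5<-Add1 // r0:1,r1:0,r2:2,r3:Add2,r4:1,r5:Add1
cycle 6: CDB Add2=3; issue MUL r5<-Mul2 // r0:1,r1:0,r2:2,r3:3,r4:1,r5:Mul2
cycle 7: CDB Add1=0; stall // r0:1,r1:0,r2:2,r3:3,r4:1,r5:Mul2
cycle 8: CDB Mul1=6; issue MUL r3<-Mul1 // r0:1,r1:0,r2:2,r3:Mul1,r4:1,r5:Mul2
cycle 9: issue ADD r1<-Add1 // r0:1,r1:Add1,r2:2,r3:Mul1,r4:1,r5:Mul2
cycle 10: stall // r0:1,r1:Add1,r2:2,r3:Mul1,r4:1,r5:Mul2
cycle 11: CDB Mul2=0; issue MUL r5<-Mul2 // r0:1,r1:Add1,r2:2,r3:Mul1,r4:1,r5:Mul2
cycle 12: CDB Mul1=2 // r0:1,r1:Add1,r2:2,r3:2,r4:1,r5:Mul2
cycle 13: - // r0:1,r1:Add1,r2:2,r3:2,r4:1,r5:Mul2
cycle 14: CDB Add1=4 // r0:1,r1:4,r2:2,r3:2,r4:1,r5:Mul2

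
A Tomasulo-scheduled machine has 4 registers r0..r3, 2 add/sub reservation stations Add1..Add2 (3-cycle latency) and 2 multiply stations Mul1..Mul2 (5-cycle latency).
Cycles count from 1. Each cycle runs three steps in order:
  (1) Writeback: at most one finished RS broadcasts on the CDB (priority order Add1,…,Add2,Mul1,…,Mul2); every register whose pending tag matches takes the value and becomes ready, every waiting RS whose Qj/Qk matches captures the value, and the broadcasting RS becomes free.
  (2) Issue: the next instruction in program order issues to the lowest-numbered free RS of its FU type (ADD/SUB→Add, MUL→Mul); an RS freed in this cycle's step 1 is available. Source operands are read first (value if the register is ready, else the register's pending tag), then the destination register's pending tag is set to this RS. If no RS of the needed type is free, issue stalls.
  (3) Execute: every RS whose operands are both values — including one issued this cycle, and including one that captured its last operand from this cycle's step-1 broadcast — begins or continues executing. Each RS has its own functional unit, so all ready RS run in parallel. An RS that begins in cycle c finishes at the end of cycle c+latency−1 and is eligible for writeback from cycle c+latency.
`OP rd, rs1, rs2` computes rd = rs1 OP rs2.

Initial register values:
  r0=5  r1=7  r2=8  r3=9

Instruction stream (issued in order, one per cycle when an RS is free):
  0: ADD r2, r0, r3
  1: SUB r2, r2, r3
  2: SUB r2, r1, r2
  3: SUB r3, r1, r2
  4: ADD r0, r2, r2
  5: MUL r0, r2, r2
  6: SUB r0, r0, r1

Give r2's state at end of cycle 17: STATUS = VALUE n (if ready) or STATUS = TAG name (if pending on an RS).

STATUS = VALUE 2

c1: issue ADD r2<-Add1 | r0:5,r1:7,r2:Add1,r3:9
c2: issue SUB r2<-Add2 | r0:5,r1:7,r2:Add2,r3:9
c3: stall | r0:5,r1:7,r2:Add2,r3:9
c4: CDB Add1=14; issue SUB r2<-Add1 | r0:5,r1:7,r2:Add1,r3:9
c5: stall | r0:5,r1:7,r2:Add1,r3:9
c6: stall | r0:5,r1:7,r2:Add1,r3:9
c7: CDB Add2=5; issue SUB r3<-Add2 | r0:5,r1:7,r2:Add1,r3:Add2
c8: stall | r0:5,r1:7,r2:Add1,r3:Add2
c9: stall | r0:5,r1:7,r2:Add1,r3:Add2
c10: CDB Add1=2; issue ADD r0<-Add1 | r0:Add1,r1:7,r2:2,r3:Add2
c11: issue MUL r0<-Mul1 | r0:Mul1,r1:7,r2:2,r3:Add2
c12: stall | r0:Mul1,r1:7,r2:2,r3:Add2
c13: CDB Add1=4; issue SUB r0<-Add1 | r0:Add1,r1:7,r2:2,r3:Add2
c14: CDB Add2=5 | r0:Add1,r1:7,r2:2,r3:5
c15: - | r0:Add1,r1:7,r2:2,r3:5
c16: CDB Mul1=4 | r0:Add1,r1:7,r2:2,r3:5
c17: - | r0:Add1,r1:7,r2:2,r3:5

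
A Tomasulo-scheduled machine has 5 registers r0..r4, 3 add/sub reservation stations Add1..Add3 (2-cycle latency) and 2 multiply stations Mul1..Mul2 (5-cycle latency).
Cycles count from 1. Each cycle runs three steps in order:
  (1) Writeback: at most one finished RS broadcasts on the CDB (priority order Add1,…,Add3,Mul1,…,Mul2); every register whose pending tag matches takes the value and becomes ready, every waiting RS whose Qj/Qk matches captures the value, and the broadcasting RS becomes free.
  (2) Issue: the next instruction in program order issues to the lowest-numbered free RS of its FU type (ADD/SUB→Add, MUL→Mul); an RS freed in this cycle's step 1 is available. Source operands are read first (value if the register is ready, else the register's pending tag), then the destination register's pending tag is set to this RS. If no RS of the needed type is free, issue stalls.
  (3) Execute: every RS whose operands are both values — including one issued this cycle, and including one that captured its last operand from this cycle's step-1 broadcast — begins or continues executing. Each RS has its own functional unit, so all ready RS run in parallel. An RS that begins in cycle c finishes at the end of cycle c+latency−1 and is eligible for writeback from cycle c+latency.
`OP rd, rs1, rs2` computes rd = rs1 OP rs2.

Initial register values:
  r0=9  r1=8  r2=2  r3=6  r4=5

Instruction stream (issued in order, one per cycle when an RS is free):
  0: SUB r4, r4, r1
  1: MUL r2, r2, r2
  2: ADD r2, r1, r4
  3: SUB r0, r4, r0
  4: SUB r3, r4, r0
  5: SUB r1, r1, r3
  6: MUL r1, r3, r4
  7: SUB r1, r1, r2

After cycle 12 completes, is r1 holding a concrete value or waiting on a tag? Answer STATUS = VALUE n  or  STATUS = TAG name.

STATUS = TAG Add1

cycle 1: issue SUB r4<-Add1 // r0:9,r1:8,r2:2,r3:6,r4:Add1
cycle 2: issue MUL r2<-Mul1 // r0:9,r1:8,r2:Mul1,r3:6,r4:Add1
cycle 3: CDB Add1=-3; issue ADD r2<-Add1 // r0:9,r1:8,r2:Add1,r3:6,r4:-3
cycle 4: issue SUB r0<-Add2 // r0:Add2,r1:8,r2:Add1,r3:6,r4:-3
cycle 5: CDB Add1=5; issue SUB r3<-Add1 // r0:Add2,r1:8,r2:5,r3:Add1,r4:-3
cycle 6: CDB Add2=-12; issue SUB r1<-Add2 // r0:-12,r1:Add2,r2:5,r3:Add1,r4:-3
cycle 7: CDB Mul1=4; issue MUL r1<-Mul1 // r0:-12,r1:Mul1,r2:5,r3:Add1,r4:-3
cycle 8: CDB Add1=9; issue SUB r1<-Add1 // r0:-12,r1:Add1,r2:5,r3:9,r4:-3
cycle 9: - // r0:-12,r1:Add1,r2:5,r3:9,r4:-3
cycle 10: CDB Add2=-1 // r0:-12,r1:Add1,r2:5,r3:9,r4:-3
cycle 11: - // r0:-12,r1:Add1,r2:5,r3:9,r4:-3
cycle 12: - // r0:-12,r1:Add1,r2:5,r3:9,r4:-3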